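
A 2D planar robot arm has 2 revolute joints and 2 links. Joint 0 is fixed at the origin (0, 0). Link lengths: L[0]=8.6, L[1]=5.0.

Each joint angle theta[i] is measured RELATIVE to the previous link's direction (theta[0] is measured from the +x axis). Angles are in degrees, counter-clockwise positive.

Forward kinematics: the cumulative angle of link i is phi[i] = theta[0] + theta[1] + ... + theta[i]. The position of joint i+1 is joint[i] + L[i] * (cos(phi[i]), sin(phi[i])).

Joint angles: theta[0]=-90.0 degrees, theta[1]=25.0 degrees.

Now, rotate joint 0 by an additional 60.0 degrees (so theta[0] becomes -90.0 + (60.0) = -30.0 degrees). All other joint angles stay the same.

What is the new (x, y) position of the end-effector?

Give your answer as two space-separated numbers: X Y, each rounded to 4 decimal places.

joint[0] = (0.0000, 0.0000)  (base)
link 0: phi[0] = -30 = -30 deg
  cos(-30 deg) = 0.8660, sin(-30 deg) = -0.5000
  joint[1] = (0.0000, 0.0000) + 8.6 * (0.8660, -0.5000) = (0.0000 + 7.4478, 0.0000 + -4.3000) = (7.4478, -4.3000)
link 1: phi[1] = -30 + 25 = -5 deg
  cos(-5 deg) = 0.9962, sin(-5 deg) = -0.0872
  joint[2] = (7.4478, -4.3000) + 5 * (0.9962, -0.0872) = (7.4478 + 4.9810, -4.3000 + -0.4358) = (12.4288, -4.7358)
End effector: (12.4288, -4.7358)

Answer: 12.4288 -4.7358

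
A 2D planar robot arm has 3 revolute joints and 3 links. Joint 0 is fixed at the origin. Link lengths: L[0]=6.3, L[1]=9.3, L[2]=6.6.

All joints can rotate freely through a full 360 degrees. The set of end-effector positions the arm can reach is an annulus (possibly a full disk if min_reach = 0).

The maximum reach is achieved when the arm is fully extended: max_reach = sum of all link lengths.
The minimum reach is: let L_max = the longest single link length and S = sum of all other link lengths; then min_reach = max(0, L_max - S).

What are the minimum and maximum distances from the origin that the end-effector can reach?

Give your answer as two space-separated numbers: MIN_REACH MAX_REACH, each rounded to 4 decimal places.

Link lengths: [6.3, 9.3, 6.6]
max_reach = 6.3 + 9.3 + 6.6 = 22.2
L_max = max([6.3, 9.3, 6.6]) = 9.3
S (sum of others) = 22.2 - 9.3 = 12.9
min_reach = max(0, 9.3 - 12.9) = max(0, -3.6) = 0

Answer: 0.0000 22.2000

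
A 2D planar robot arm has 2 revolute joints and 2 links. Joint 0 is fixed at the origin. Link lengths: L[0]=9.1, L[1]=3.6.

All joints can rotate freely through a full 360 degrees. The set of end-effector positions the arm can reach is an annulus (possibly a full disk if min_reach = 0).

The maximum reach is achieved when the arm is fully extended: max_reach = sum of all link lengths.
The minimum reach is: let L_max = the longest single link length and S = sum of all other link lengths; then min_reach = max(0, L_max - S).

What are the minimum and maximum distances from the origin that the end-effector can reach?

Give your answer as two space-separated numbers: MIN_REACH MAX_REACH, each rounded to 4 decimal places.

Answer: 5.5000 12.7000

Derivation:
Link lengths: [9.1, 3.6]
max_reach = 9.1 + 3.6 = 12.7
L_max = max([9.1, 3.6]) = 9.1
S (sum of others) = 12.7 - 9.1 = 3.6
min_reach = max(0, 9.1 - 3.6) = max(0, 5.5) = 5.5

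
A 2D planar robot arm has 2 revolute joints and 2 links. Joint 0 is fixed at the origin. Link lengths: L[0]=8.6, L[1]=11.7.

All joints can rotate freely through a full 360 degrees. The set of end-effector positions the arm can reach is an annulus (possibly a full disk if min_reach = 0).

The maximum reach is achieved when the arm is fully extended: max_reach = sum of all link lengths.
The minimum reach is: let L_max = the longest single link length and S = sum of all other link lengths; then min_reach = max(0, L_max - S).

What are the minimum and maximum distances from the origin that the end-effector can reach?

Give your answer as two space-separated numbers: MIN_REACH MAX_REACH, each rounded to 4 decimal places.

Link lengths: [8.6, 11.7]
max_reach = 8.6 + 11.7 = 20.3
L_max = max([8.6, 11.7]) = 11.7
S (sum of others) = 20.3 - 11.7 = 8.6
min_reach = max(0, 11.7 - 8.6) = max(0, 3.1) = 3.1

Answer: 3.1000 20.3000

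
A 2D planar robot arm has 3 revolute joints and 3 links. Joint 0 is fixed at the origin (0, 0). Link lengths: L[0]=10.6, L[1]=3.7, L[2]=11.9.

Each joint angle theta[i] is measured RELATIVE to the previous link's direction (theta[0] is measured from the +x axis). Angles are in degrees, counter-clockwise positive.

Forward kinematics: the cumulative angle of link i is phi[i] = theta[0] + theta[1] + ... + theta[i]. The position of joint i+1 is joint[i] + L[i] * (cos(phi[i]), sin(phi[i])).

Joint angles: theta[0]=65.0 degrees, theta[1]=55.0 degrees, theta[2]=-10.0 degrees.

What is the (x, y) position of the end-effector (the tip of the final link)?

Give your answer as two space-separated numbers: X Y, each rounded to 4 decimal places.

Answer: -1.4403 23.9935

Derivation:
joint[0] = (0.0000, 0.0000)  (base)
link 0: phi[0] = 65 = 65 deg
  cos(65 deg) = 0.4226, sin(65 deg) = 0.9063
  joint[1] = (0.0000, 0.0000) + 10.6 * (0.4226, 0.9063) = (0.0000 + 4.4798, 0.0000 + 9.6069) = (4.4798, 9.6069)
link 1: phi[1] = 65 + 55 = 120 deg
  cos(120 deg) = -0.5000, sin(120 deg) = 0.8660
  joint[2] = (4.4798, 9.6069) + 3.7 * (-0.5000, 0.8660) = (4.4798 + -1.8500, 9.6069 + 3.2043) = (2.6298, 12.8112)
link 2: phi[2] = 65 + 55 + -10 = 110 deg
  cos(110 deg) = -0.3420, sin(110 deg) = 0.9397
  joint[3] = (2.6298, 12.8112) + 11.9 * (-0.3420, 0.9397) = (2.6298 + -4.0700, 12.8112 + 11.1823) = (-1.4403, 23.9935)
End effector: (-1.4403, 23.9935)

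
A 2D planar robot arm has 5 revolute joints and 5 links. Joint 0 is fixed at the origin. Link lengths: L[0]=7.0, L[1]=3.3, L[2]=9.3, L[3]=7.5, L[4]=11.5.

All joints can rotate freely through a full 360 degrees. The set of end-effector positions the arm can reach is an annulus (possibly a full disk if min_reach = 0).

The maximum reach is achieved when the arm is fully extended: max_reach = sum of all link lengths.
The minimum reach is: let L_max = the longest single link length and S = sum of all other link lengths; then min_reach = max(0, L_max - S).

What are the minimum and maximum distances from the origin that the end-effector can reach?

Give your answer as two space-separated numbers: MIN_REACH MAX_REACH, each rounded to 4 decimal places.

Link lengths: [7.0, 3.3, 9.3, 7.5, 11.5]
max_reach = 7 + 3.3 + 9.3 + 7.5 + 11.5 = 38.6
L_max = max([7.0, 3.3, 9.3, 7.5, 11.5]) = 11.5
S (sum of others) = 38.6 - 11.5 = 27.1
min_reach = max(0, 11.5 - 27.1) = max(0, -15.6) = 0

Answer: 0.0000 38.6000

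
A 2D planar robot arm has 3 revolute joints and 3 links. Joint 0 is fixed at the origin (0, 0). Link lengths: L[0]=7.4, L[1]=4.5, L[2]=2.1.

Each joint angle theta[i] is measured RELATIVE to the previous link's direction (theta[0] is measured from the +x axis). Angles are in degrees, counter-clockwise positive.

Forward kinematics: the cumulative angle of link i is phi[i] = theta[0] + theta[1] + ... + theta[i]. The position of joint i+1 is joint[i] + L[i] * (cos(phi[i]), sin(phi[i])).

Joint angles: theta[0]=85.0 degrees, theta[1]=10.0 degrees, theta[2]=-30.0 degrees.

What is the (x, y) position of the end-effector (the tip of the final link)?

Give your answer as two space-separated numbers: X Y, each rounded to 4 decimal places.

joint[0] = (0.0000, 0.0000)  (base)
link 0: phi[0] = 85 = 85 deg
  cos(85 deg) = 0.0872, sin(85 deg) = 0.9962
  joint[1] = (0.0000, 0.0000) + 7.4 * (0.0872, 0.9962) = (0.0000 + 0.6450, 0.0000 + 7.3718) = (0.6450, 7.3718)
link 1: phi[1] = 85 + 10 = 95 deg
  cos(95 deg) = -0.0872, sin(95 deg) = 0.9962
  joint[2] = (0.6450, 7.3718) + 4.5 * (-0.0872, 0.9962) = (0.6450 + -0.3922, 7.3718 + 4.4829) = (0.2528, 11.8547)
link 2: phi[2] = 85 + 10 + -30 = 65 deg
  cos(65 deg) = 0.4226, sin(65 deg) = 0.9063
  joint[3] = (0.2528, 11.8547) + 2.1 * (0.4226, 0.9063) = (0.2528 + 0.8875, 11.8547 + 1.9032) = (1.1403, 13.7580)
End effector: (1.1403, 13.7580)

Answer: 1.1403 13.7580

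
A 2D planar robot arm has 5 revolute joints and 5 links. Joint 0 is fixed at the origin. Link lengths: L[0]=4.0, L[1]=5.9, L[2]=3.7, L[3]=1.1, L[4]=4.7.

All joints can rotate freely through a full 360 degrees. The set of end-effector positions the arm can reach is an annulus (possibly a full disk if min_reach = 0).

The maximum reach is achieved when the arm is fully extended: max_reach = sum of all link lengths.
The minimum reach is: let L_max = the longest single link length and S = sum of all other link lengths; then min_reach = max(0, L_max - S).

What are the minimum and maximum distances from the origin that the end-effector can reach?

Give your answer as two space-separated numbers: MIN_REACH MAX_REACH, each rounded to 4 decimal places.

Link lengths: [4.0, 5.9, 3.7, 1.1, 4.7]
max_reach = 4 + 5.9 + 3.7 + 1.1 + 4.7 = 19.4
L_max = max([4.0, 5.9, 3.7, 1.1, 4.7]) = 5.9
S (sum of others) = 19.4 - 5.9 = 13.5
min_reach = max(0, 5.9 - 13.5) = max(0, -7.6) = 0

Answer: 0.0000 19.4000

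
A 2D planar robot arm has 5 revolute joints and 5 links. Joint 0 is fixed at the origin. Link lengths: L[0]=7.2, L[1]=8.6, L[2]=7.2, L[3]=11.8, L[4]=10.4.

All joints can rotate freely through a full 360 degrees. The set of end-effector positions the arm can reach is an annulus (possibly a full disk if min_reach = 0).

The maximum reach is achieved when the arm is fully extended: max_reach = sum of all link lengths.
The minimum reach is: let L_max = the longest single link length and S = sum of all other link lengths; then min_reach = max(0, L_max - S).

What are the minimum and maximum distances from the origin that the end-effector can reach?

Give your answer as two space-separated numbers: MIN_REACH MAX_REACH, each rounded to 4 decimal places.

Answer: 0.0000 45.2000

Derivation:
Link lengths: [7.2, 8.6, 7.2, 11.8, 10.4]
max_reach = 7.2 + 8.6 + 7.2 + 11.8 + 10.4 = 45.2
L_max = max([7.2, 8.6, 7.2, 11.8, 10.4]) = 11.8
S (sum of others) = 45.2 - 11.8 = 33.4
min_reach = max(0, 11.8 - 33.4) = max(0, -21.6) = 0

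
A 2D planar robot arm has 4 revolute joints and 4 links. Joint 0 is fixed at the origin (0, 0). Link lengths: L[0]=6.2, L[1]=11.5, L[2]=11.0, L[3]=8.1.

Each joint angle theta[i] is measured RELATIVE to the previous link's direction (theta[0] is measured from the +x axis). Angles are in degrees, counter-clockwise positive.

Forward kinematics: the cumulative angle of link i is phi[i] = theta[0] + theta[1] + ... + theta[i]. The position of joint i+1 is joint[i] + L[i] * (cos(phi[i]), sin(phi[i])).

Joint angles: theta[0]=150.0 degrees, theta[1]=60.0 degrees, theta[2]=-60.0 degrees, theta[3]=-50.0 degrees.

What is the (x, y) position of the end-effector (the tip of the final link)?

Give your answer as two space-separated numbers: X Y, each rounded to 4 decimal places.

Answer: -26.2615 10.8269

Derivation:
joint[0] = (0.0000, 0.0000)  (base)
link 0: phi[0] = 150 = 150 deg
  cos(150 deg) = -0.8660, sin(150 deg) = 0.5000
  joint[1] = (0.0000, 0.0000) + 6.2 * (-0.8660, 0.5000) = (0.0000 + -5.3694, 0.0000 + 3.1000) = (-5.3694, 3.1000)
link 1: phi[1] = 150 + 60 = 210 deg
  cos(210 deg) = -0.8660, sin(210 deg) = -0.5000
  joint[2] = (-5.3694, 3.1000) + 11.5 * (-0.8660, -0.5000) = (-5.3694 + -9.9593, 3.1000 + -5.7500) = (-15.3286, -2.6500)
link 2: phi[2] = 150 + 60 + -60 = 150 deg
  cos(150 deg) = -0.8660, sin(150 deg) = 0.5000
  joint[3] = (-15.3286, -2.6500) + 11 * (-0.8660, 0.5000) = (-15.3286 + -9.5263, -2.6500 + 5.5000) = (-24.8549, 2.8500)
link 3: phi[3] = 150 + 60 + -60 + -50 = 100 deg
  cos(100 deg) = -0.1736, sin(100 deg) = 0.9848
  joint[4] = (-24.8549, 2.8500) + 8.1 * (-0.1736, 0.9848) = (-24.8549 + -1.4066, 2.8500 + 7.9769) = (-26.2615, 10.8269)
End effector: (-26.2615, 10.8269)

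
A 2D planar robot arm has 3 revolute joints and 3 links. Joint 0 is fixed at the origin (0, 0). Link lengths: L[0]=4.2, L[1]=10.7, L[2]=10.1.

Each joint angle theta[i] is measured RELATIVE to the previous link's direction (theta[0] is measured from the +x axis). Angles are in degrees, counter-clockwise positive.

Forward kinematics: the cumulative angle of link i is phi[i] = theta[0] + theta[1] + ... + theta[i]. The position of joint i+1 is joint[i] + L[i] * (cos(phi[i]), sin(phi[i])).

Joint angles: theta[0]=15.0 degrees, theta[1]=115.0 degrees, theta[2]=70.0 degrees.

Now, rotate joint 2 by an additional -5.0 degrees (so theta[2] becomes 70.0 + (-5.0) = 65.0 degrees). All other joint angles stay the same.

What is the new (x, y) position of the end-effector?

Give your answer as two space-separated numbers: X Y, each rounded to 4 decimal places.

joint[0] = (0.0000, 0.0000)  (base)
link 0: phi[0] = 15 = 15 deg
  cos(15 deg) = 0.9659, sin(15 deg) = 0.2588
  joint[1] = (0.0000, 0.0000) + 4.2 * (0.9659, 0.2588) = (0.0000 + 4.0569, 0.0000 + 1.0870) = (4.0569, 1.0870)
link 1: phi[1] = 15 + 115 = 130 deg
  cos(130 deg) = -0.6428, sin(130 deg) = 0.7660
  joint[2] = (4.0569, 1.0870) + 10.7 * (-0.6428, 0.7660) = (4.0569 + -6.8778, 1.0870 + 8.1967) = (-2.8209, 9.2837)
link 2: phi[2] = 15 + 115 + 65 = 195 deg
  cos(195 deg) = -0.9659, sin(195 deg) = -0.2588
  joint[3] = (-2.8209, 9.2837) + 10.1 * (-0.9659, -0.2588) = (-2.8209 + -9.7559, 9.2837 + -2.6141) = (-12.5768, 6.6696)
End effector: (-12.5768, 6.6696)

Answer: -12.5768 6.6696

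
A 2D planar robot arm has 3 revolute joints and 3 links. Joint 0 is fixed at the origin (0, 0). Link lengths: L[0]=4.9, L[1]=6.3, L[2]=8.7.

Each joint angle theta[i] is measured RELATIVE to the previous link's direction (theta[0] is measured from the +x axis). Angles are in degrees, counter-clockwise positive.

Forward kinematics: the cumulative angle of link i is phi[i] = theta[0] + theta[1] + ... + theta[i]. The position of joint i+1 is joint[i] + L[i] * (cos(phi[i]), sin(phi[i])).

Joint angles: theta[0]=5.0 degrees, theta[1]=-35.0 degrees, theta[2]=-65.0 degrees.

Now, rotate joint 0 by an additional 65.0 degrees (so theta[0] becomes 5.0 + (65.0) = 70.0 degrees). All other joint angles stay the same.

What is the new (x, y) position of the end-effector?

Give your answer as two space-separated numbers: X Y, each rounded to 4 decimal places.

joint[0] = (0.0000, 0.0000)  (base)
link 0: phi[0] = 70 = 70 deg
  cos(70 deg) = 0.3420, sin(70 deg) = 0.9397
  joint[1] = (0.0000, 0.0000) + 4.9 * (0.3420, 0.9397) = (0.0000 + 1.6759, 0.0000 + 4.6045) = (1.6759, 4.6045)
link 1: phi[1] = 70 + -35 = 35 deg
  cos(35 deg) = 0.8192, sin(35 deg) = 0.5736
  joint[2] = (1.6759, 4.6045) + 6.3 * (0.8192, 0.5736) = (1.6759 + 5.1607, 4.6045 + 3.6135) = (6.8366, 8.2180)
link 2: phi[2] = 70 + -35 + -65 = -30 deg
  cos(-30 deg) = 0.8660, sin(-30 deg) = -0.5000
  joint[3] = (6.8366, 8.2180) + 8.7 * (0.8660, -0.5000) = (6.8366 + 7.5344, 8.2180 + -4.3500) = (14.3710, 3.8680)
End effector: (14.3710, 3.8680)

Answer: 14.3710 3.8680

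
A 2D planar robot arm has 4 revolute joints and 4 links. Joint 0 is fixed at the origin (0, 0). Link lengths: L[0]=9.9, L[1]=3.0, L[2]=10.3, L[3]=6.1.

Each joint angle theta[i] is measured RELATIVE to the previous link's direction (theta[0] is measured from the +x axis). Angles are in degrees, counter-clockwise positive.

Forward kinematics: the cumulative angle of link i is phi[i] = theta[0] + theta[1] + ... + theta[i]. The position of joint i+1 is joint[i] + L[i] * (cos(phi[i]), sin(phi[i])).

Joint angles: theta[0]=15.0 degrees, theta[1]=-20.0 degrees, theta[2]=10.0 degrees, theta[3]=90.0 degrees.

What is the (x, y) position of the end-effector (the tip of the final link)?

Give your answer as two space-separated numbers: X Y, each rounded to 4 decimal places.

Answer: 22.2804 9.2753

Derivation:
joint[0] = (0.0000, 0.0000)  (base)
link 0: phi[0] = 15 = 15 deg
  cos(15 deg) = 0.9659, sin(15 deg) = 0.2588
  joint[1] = (0.0000, 0.0000) + 9.9 * (0.9659, 0.2588) = (0.0000 + 9.5627, 0.0000 + 2.5623) = (9.5627, 2.5623)
link 1: phi[1] = 15 + -20 = -5 deg
  cos(-5 deg) = 0.9962, sin(-5 deg) = -0.0872
  joint[2] = (9.5627, 2.5623) + 3 * (0.9962, -0.0872) = (9.5627 + 2.9886, 2.5623 + -0.2615) = (12.5512, 2.3008)
link 2: phi[2] = 15 + -20 + 10 = 5 deg
  cos(5 deg) = 0.9962, sin(5 deg) = 0.0872
  joint[3] = (12.5512, 2.3008) + 10.3 * (0.9962, 0.0872) = (12.5512 + 10.2608, 2.3008 + 0.8977) = (22.8121, 3.1985)
link 3: phi[3] = 15 + -20 + 10 + 90 = 95 deg
  cos(95 deg) = -0.0872, sin(95 deg) = 0.9962
  joint[4] = (22.8121, 3.1985) + 6.1 * (-0.0872, 0.9962) = (22.8121 + -0.5317, 3.1985 + 6.0768) = (22.2804, 9.2753)
End effector: (22.2804, 9.2753)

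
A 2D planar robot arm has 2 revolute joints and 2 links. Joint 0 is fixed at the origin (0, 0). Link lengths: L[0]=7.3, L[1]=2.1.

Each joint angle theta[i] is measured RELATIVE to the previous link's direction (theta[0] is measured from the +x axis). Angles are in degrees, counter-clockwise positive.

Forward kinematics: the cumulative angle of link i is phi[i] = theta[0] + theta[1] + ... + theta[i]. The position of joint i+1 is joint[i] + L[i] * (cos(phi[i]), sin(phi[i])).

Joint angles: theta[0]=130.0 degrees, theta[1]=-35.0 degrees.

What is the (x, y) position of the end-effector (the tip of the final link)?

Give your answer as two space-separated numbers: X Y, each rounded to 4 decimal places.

Answer: -4.8754 7.6841

Derivation:
joint[0] = (0.0000, 0.0000)  (base)
link 0: phi[0] = 130 = 130 deg
  cos(130 deg) = -0.6428, sin(130 deg) = 0.7660
  joint[1] = (0.0000, 0.0000) + 7.3 * (-0.6428, 0.7660) = (0.0000 + -4.6923, 0.0000 + 5.5921) = (-4.6923, 5.5921)
link 1: phi[1] = 130 + -35 = 95 deg
  cos(95 deg) = -0.0872, sin(95 deg) = 0.9962
  joint[2] = (-4.6923, 5.5921) + 2.1 * (-0.0872, 0.9962) = (-4.6923 + -0.1830, 5.5921 + 2.0920) = (-4.8754, 7.6841)
End effector: (-4.8754, 7.6841)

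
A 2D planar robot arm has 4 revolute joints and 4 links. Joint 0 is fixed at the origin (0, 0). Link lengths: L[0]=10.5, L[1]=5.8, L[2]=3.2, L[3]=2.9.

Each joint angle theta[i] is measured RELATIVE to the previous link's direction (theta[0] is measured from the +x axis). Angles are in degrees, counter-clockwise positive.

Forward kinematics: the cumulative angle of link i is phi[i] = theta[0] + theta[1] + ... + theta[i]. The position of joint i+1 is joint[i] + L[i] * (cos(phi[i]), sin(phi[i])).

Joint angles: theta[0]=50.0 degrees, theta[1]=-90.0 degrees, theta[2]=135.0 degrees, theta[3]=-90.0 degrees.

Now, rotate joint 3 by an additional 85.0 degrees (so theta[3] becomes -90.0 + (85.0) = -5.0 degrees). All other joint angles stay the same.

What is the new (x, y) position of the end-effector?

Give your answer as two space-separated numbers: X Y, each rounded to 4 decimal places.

Answer: 10.9134 10.4031

Derivation:
joint[0] = (0.0000, 0.0000)  (base)
link 0: phi[0] = 50 = 50 deg
  cos(50 deg) = 0.6428, sin(50 deg) = 0.7660
  joint[1] = (0.0000, 0.0000) + 10.5 * (0.6428, 0.7660) = (0.0000 + 6.7493, 0.0000 + 8.0435) = (6.7493, 8.0435)
link 1: phi[1] = 50 + -90 = -40 deg
  cos(-40 deg) = 0.7660, sin(-40 deg) = -0.6428
  joint[2] = (6.7493, 8.0435) + 5.8 * (0.7660, -0.6428) = (6.7493 + 4.4431, 8.0435 + -3.7282) = (11.1923, 4.3153)
link 2: phi[2] = 50 + -90 + 135 = 95 deg
  cos(95 deg) = -0.0872, sin(95 deg) = 0.9962
  joint[3] = (11.1923, 4.3153) + 3.2 * (-0.0872, 0.9962) = (11.1923 + -0.2789, 4.3153 + 3.1878) = (10.9134, 7.5031)
link 3: phi[3] = 50 + -90 + 135 + -5 = 90 deg
  cos(90 deg) = 0.0000, sin(90 deg) = 1.0000
  joint[4] = (10.9134, 7.5031) + 2.9 * (0.0000, 1.0000) = (10.9134 + 0.0000, 7.5031 + 2.9000) = (10.9134, 10.4031)
End effector: (10.9134, 10.4031)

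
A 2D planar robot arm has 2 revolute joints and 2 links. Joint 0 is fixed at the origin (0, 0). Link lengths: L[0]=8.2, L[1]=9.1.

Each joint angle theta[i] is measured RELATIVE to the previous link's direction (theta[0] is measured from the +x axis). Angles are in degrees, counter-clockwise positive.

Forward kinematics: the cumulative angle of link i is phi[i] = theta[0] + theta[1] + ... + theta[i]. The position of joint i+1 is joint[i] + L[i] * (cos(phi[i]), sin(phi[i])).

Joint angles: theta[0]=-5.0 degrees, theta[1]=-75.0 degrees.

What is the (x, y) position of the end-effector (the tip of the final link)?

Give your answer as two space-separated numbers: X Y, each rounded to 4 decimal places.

joint[0] = (0.0000, 0.0000)  (base)
link 0: phi[0] = -5 = -5 deg
  cos(-5 deg) = 0.9962, sin(-5 deg) = -0.0872
  joint[1] = (0.0000, 0.0000) + 8.2 * (0.9962, -0.0872) = (0.0000 + 8.1688, 0.0000 + -0.7147) = (8.1688, -0.7147)
link 1: phi[1] = -5 + -75 = -80 deg
  cos(-80 deg) = 0.1736, sin(-80 deg) = -0.9848
  joint[2] = (8.1688, -0.7147) + 9.1 * (0.1736, -0.9848) = (8.1688 + 1.5802, -0.7147 + -8.9618) = (9.7490, -9.6764)
End effector: (9.7490, -9.6764)

Answer: 9.7490 -9.6764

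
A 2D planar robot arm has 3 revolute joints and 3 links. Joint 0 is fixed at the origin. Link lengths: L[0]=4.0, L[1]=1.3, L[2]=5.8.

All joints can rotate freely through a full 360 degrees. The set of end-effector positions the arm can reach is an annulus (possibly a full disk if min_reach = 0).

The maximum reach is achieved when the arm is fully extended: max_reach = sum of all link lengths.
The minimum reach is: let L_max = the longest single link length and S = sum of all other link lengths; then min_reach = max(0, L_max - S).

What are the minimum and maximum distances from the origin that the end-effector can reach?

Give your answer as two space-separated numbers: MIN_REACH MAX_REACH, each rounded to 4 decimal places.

Link lengths: [4.0, 1.3, 5.8]
max_reach = 4 + 1.3 + 5.8 = 11.1
L_max = max([4.0, 1.3, 5.8]) = 5.8
S (sum of others) = 11.1 - 5.8 = 5.3
min_reach = max(0, 5.8 - 5.3) = max(0, 0.5) = 0.5

Answer: 0.5000 11.1000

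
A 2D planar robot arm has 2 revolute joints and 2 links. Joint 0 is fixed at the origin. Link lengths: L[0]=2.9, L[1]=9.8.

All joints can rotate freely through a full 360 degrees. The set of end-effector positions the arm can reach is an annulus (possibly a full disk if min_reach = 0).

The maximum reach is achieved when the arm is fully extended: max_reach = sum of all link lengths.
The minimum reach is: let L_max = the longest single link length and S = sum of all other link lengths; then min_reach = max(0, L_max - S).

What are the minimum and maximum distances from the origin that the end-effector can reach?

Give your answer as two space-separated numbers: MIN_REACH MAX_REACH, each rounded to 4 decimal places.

Link lengths: [2.9, 9.8]
max_reach = 2.9 + 9.8 = 12.7
L_max = max([2.9, 9.8]) = 9.8
S (sum of others) = 12.7 - 9.8 = 2.9
min_reach = max(0, 9.8 - 2.9) = max(0, 6.9) = 6.9

Answer: 6.9000 12.7000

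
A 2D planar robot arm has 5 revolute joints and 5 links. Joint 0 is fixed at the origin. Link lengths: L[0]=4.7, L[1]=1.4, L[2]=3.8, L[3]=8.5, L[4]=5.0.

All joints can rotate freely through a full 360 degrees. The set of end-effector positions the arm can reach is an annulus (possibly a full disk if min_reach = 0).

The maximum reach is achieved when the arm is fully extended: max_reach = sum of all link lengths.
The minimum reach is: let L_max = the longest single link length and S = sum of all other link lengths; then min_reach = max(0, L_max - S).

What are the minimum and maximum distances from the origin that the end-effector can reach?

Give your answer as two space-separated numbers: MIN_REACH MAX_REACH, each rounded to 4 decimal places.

Answer: 0.0000 23.4000

Derivation:
Link lengths: [4.7, 1.4, 3.8, 8.5, 5.0]
max_reach = 4.7 + 1.4 + 3.8 + 8.5 + 5 = 23.4
L_max = max([4.7, 1.4, 3.8, 8.5, 5.0]) = 8.5
S (sum of others) = 23.4 - 8.5 = 14.9
min_reach = max(0, 8.5 - 14.9) = max(0, -6.4) = 0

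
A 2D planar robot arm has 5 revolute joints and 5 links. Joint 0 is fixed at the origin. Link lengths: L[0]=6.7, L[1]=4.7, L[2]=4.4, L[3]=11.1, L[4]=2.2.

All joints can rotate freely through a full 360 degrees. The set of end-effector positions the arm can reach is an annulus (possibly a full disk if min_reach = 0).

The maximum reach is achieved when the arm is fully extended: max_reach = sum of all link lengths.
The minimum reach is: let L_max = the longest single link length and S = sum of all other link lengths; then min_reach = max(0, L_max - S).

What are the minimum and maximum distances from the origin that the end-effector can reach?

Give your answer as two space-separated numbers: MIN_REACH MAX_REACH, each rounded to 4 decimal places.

Link lengths: [6.7, 4.7, 4.4, 11.1, 2.2]
max_reach = 6.7 + 4.7 + 4.4 + 11.1 + 2.2 = 29.1
L_max = max([6.7, 4.7, 4.4, 11.1, 2.2]) = 11.1
S (sum of others) = 29.1 - 11.1 = 18
min_reach = max(0, 11.1 - 18) = max(0, -6.9) = 0

Answer: 0.0000 29.1000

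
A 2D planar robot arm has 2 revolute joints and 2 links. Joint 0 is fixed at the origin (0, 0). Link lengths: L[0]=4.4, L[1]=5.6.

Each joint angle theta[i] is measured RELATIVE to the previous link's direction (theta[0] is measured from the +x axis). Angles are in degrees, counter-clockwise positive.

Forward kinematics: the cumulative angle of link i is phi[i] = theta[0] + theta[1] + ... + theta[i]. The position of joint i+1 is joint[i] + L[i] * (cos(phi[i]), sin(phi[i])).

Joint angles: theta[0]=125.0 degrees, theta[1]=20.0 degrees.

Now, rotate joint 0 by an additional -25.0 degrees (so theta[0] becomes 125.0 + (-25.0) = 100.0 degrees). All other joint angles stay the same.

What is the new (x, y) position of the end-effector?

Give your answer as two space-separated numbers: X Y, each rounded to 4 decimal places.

Answer: -3.5641 9.1829

Derivation:
joint[0] = (0.0000, 0.0000)  (base)
link 0: phi[0] = 100 = 100 deg
  cos(100 deg) = -0.1736, sin(100 deg) = 0.9848
  joint[1] = (0.0000, 0.0000) + 4.4 * (-0.1736, 0.9848) = (0.0000 + -0.7641, 0.0000 + 4.3332) = (-0.7641, 4.3332)
link 1: phi[1] = 100 + 20 = 120 deg
  cos(120 deg) = -0.5000, sin(120 deg) = 0.8660
  joint[2] = (-0.7641, 4.3332) + 5.6 * (-0.5000, 0.8660) = (-0.7641 + -2.8000, 4.3332 + 4.8497) = (-3.5641, 9.1829)
End effector: (-3.5641, 9.1829)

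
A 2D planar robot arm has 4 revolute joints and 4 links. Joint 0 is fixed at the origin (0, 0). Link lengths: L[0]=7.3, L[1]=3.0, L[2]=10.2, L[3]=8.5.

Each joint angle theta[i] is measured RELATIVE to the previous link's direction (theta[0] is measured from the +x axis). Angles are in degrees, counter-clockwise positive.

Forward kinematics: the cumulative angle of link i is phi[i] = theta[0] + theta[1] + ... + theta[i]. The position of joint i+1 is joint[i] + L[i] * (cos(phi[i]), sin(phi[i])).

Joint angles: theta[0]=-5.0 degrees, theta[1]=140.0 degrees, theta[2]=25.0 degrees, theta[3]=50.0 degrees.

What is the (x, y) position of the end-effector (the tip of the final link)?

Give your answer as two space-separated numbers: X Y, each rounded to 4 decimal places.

joint[0] = (0.0000, 0.0000)  (base)
link 0: phi[0] = -5 = -5 deg
  cos(-5 deg) = 0.9962, sin(-5 deg) = -0.0872
  joint[1] = (0.0000, 0.0000) + 7.3 * (0.9962, -0.0872) = (0.0000 + 7.2722, 0.0000 + -0.6362) = (7.2722, -0.6362)
link 1: phi[1] = -5 + 140 = 135 deg
  cos(135 deg) = -0.7071, sin(135 deg) = 0.7071
  joint[2] = (7.2722, -0.6362) + 3 * (-0.7071, 0.7071) = (7.2722 + -2.1213, -0.6362 + 2.1213) = (5.1509, 1.4851)
link 2: phi[2] = -5 + 140 + 25 = 160 deg
  cos(160 deg) = -0.9397, sin(160 deg) = 0.3420
  joint[3] = (5.1509, 1.4851) + 10.2 * (-0.9397, 0.3420) = (5.1509 + -9.5849, 1.4851 + 3.4886) = (-4.4340, 4.9737)
link 3: phi[3] = -5 + 140 + 25 + 50 = 210 deg
  cos(210 deg) = -0.8660, sin(210 deg) = -0.5000
  joint[4] = (-4.4340, 4.9737) + 8.5 * (-0.8660, -0.5000) = (-4.4340 + -7.3612, 4.9737 + -4.2500) = (-11.7952, 0.7237)
End effector: (-11.7952, 0.7237)

Answer: -11.7952 0.7237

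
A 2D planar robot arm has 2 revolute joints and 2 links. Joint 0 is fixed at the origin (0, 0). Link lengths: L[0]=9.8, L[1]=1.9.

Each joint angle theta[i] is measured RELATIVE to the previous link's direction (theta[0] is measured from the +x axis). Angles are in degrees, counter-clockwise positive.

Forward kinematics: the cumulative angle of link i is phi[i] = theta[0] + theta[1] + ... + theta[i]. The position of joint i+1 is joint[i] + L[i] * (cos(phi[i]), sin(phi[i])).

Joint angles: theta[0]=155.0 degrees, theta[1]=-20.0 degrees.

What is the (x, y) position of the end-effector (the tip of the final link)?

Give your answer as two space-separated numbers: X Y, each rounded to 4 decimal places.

joint[0] = (0.0000, 0.0000)  (base)
link 0: phi[0] = 155 = 155 deg
  cos(155 deg) = -0.9063, sin(155 deg) = 0.4226
  joint[1] = (0.0000, 0.0000) + 9.8 * (-0.9063, 0.4226) = (0.0000 + -8.8818, 0.0000 + 4.1417) = (-8.8818, 4.1417)
link 1: phi[1] = 155 + -20 = 135 deg
  cos(135 deg) = -0.7071, sin(135 deg) = 0.7071
  joint[2] = (-8.8818, 4.1417) + 1.9 * (-0.7071, 0.7071) = (-8.8818 + -1.3435, 4.1417 + 1.3435) = (-10.2253, 5.4852)
End effector: (-10.2253, 5.4852)

Answer: -10.2253 5.4852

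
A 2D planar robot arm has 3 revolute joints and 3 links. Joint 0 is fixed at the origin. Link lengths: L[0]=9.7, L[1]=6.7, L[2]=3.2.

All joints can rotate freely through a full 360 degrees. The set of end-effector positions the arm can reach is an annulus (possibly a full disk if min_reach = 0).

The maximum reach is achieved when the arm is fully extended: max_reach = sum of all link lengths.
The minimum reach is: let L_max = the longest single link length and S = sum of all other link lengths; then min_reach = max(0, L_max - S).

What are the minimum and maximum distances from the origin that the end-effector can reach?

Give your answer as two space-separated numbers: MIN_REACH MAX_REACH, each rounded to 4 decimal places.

Answer: 0.0000 19.6000

Derivation:
Link lengths: [9.7, 6.7, 3.2]
max_reach = 9.7 + 6.7 + 3.2 = 19.6
L_max = max([9.7, 6.7, 3.2]) = 9.7
S (sum of others) = 19.6 - 9.7 = 9.9
min_reach = max(0, 9.7 - 9.9) = max(0, -0.2) = 0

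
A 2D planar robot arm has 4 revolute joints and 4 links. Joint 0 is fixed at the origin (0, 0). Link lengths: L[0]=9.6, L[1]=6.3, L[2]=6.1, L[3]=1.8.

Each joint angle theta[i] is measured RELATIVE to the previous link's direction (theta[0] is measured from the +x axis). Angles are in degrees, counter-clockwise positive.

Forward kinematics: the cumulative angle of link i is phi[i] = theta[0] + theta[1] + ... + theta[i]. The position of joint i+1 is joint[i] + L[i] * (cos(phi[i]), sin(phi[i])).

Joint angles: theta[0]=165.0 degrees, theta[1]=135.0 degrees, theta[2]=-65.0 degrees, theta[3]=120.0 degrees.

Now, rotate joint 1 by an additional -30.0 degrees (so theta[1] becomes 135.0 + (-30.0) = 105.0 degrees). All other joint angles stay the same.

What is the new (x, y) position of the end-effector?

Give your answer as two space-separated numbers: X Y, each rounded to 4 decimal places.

joint[0] = (0.0000, 0.0000)  (base)
link 0: phi[0] = 165 = 165 deg
  cos(165 deg) = -0.9659, sin(165 deg) = 0.2588
  joint[1] = (0.0000, 0.0000) + 9.6 * (-0.9659, 0.2588) = (0.0000 + -9.2729, 0.0000 + 2.4847) = (-9.2729, 2.4847)
link 1: phi[1] = 165 + 105 = 270 deg
  cos(270 deg) = -0.0000, sin(270 deg) = -1.0000
  joint[2] = (-9.2729, 2.4847) + 6.3 * (-0.0000, -1.0000) = (-9.2729 + -0.0000, 2.4847 + -6.3000) = (-9.2729, -3.8153)
link 2: phi[2] = 165 + 105 + -65 = 205 deg
  cos(205 deg) = -0.9063, sin(205 deg) = -0.4226
  joint[3] = (-9.2729, -3.8153) + 6.1 * (-0.9063, -0.4226) = (-9.2729 + -5.5285, -3.8153 + -2.5780) = (-14.8014, -6.3933)
link 3: phi[3] = 165 + 105 + -65 + 120 = 325 deg
  cos(325 deg) = 0.8192, sin(325 deg) = -0.5736
  joint[4] = (-14.8014, -6.3933) + 1.8 * (0.8192, -0.5736) = (-14.8014 + 1.4745, -6.3933 + -1.0324) = (-13.3269, -7.4257)
End effector: (-13.3269, -7.4257)

Answer: -13.3269 -7.4257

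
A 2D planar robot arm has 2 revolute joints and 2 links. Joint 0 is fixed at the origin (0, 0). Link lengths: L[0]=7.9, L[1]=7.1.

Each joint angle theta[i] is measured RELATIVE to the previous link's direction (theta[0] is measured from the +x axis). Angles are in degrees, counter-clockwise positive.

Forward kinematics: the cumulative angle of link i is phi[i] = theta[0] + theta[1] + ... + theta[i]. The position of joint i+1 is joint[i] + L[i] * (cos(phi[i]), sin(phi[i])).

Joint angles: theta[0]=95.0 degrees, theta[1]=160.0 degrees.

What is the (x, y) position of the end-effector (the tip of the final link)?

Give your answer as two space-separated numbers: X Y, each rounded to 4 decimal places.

Answer: -2.5261 1.0119

Derivation:
joint[0] = (0.0000, 0.0000)  (base)
link 0: phi[0] = 95 = 95 deg
  cos(95 deg) = -0.0872, sin(95 deg) = 0.9962
  joint[1] = (0.0000, 0.0000) + 7.9 * (-0.0872, 0.9962) = (0.0000 + -0.6885, 0.0000 + 7.8699) = (-0.6885, 7.8699)
link 1: phi[1] = 95 + 160 = 255 deg
  cos(255 deg) = -0.2588, sin(255 deg) = -0.9659
  joint[2] = (-0.6885, 7.8699) + 7.1 * (-0.2588, -0.9659) = (-0.6885 + -1.8376, 7.8699 + -6.8581) = (-2.5261, 1.0119)
End effector: (-2.5261, 1.0119)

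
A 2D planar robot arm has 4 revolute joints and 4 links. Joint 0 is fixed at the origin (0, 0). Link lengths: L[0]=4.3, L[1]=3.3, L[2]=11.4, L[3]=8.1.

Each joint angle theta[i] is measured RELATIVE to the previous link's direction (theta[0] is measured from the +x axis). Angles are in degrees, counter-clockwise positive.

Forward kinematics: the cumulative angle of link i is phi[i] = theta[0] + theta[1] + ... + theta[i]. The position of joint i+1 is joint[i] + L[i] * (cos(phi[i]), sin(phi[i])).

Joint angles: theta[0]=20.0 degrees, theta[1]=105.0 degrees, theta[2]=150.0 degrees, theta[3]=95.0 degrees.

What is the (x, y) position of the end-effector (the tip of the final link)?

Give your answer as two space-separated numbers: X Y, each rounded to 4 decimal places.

Answer: 11.1184 -5.7762

Derivation:
joint[0] = (0.0000, 0.0000)  (base)
link 0: phi[0] = 20 = 20 deg
  cos(20 deg) = 0.9397, sin(20 deg) = 0.3420
  joint[1] = (0.0000, 0.0000) + 4.3 * (0.9397, 0.3420) = (0.0000 + 4.0407, 0.0000 + 1.4707) = (4.0407, 1.4707)
link 1: phi[1] = 20 + 105 = 125 deg
  cos(125 deg) = -0.5736, sin(125 deg) = 0.8192
  joint[2] = (4.0407, 1.4707) + 3.3 * (-0.5736, 0.8192) = (4.0407 + -1.8928, 1.4707 + 2.7032) = (2.1479, 4.1739)
link 2: phi[2] = 20 + 105 + 150 = 275 deg
  cos(275 deg) = 0.0872, sin(275 deg) = -0.9962
  joint[3] = (2.1479, 4.1739) + 11.4 * (0.0872, -0.9962) = (2.1479 + 0.9936, 4.1739 + -11.3566) = (3.1415, -7.1827)
link 3: phi[3] = 20 + 105 + 150 + 95 = 370 deg
  cos(370 deg) = 0.9848, sin(370 deg) = 0.1736
  joint[4] = (3.1415, -7.1827) + 8.1 * (0.9848, 0.1736) = (3.1415 + 7.9769, -7.1827 + 1.4066) = (11.1184, -5.7762)
End effector: (11.1184, -5.7762)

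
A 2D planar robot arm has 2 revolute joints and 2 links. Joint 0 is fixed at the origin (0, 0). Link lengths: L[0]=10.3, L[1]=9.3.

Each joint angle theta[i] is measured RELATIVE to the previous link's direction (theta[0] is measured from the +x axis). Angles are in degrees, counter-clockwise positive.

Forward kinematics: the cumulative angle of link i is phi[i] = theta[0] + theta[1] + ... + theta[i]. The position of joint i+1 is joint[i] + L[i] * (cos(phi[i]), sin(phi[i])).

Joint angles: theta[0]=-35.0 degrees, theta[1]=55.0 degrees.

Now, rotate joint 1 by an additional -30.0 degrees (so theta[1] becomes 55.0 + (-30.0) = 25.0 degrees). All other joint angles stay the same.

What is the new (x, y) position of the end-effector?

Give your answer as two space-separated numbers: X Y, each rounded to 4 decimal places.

joint[0] = (0.0000, 0.0000)  (base)
link 0: phi[0] = -35 = -35 deg
  cos(-35 deg) = 0.8192, sin(-35 deg) = -0.5736
  joint[1] = (0.0000, 0.0000) + 10.3 * (0.8192, -0.5736) = (0.0000 + 8.4373, 0.0000 + -5.9078) = (8.4373, -5.9078)
link 1: phi[1] = -35 + 25 = -10 deg
  cos(-10 deg) = 0.9848, sin(-10 deg) = -0.1736
  joint[2] = (8.4373, -5.9078) + 9.3 * (0.9848, -0.1736) = (8.4373 + 9.1587, -5.9078 + -1.6149) = (17.5960, -7.5228)
End effector: (17.5960, -7.5228)

Answer: 17.5960 -7.5228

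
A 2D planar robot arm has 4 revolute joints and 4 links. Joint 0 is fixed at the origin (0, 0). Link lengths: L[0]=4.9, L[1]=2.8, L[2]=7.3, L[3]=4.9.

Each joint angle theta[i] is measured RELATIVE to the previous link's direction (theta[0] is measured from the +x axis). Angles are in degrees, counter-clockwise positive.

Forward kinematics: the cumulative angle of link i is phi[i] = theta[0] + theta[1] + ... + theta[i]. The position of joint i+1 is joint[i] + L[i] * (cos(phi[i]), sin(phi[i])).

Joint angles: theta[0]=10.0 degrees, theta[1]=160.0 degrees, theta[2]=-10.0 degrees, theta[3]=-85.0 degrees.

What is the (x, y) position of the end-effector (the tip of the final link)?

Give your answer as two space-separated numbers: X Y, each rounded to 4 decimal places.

joint[0] = (0.0000, 0.0000)  (base)
link 0: phi[0] = 10 = 10 deg
  cos(10 deg) = 0.9848, sin(10 deg) = 0.1736
  joint[1] = (0.0000, 0.0000) + 4.9 * (0.9848, 0.1736) = (0.0000 + 4.8256, 0.0000 + 0.8509) = (4.8256, 0.8509)
link 1: phi[1] = 10 + 160 = 170 deg
  cos(170 deg) = -0.9848, sin(170 deg) = 0.1736
  joint[2] = (4.8256, 0.8509) + 2.8 * (-0.9848, 0.1736) = (4.8256 + -2.7575, 0.8509 + 0.4862) = (2.0681, 1.3371)
link 2: phi[2] = 10 + 160 + -10 = 160 deg
  cos(160 deg) = -0.9397, sin(160 deg) = 0.3420
  joint[3] = (2.0681, 1.3371) + 7.3 * (-0.9397, 0.3420) = (2.0681 + -6.8598, 1.3371 + 2.4967) = (-4.7917, 3.8338)
link 3: phi[3] = 10 + 160 + -10 + -85 = 75 deg
  cos(75 deg) = 0.2588, sin(75 deg) = 0.9659
  joint[4] = (-4.7917, 3.8338) + 4.9 * (0.2588, 0.9659) = (-4.7917 + 1.2682, 3.8338 + 4.7330) = (-3.5234, 8.5669)
End effector: (-3.5234, 8.5669)

Answer: -3.5234 8.5669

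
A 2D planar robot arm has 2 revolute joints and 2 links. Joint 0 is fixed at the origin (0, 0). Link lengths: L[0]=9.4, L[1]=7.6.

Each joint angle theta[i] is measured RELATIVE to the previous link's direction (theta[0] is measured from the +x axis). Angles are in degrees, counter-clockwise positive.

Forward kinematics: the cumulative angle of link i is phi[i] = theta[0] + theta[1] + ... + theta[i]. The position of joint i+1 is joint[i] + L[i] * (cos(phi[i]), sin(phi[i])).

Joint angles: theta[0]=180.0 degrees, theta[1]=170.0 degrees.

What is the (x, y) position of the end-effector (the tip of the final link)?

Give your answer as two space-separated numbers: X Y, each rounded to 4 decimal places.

Answer: -1.9155 -1.3197

Derivation:
joint[0] = (0.0000, 0.0000)  (base)
link 0: phi[0] = 180 = 180 deg
  cos(180 deg) = -1.0000, sin(180 deg) = 0.0000
  joint[1] = (0.0000, 0.0000) + 9.4 * (-1.0000, 0.0000) = (0.0000 + -9.4000, 0.0000 + 0.0000) = (-9.4000, 0.0000)
link 1: phi[1] = 180 + 170 = 350 deg
  cos(350 deg) = 0.9848, sin(350 deg) = -0.1736
  joint[2] = (-9.4000, 0.0000) + 7.6 * (0.9848, -0.1736) = (-9.4000 + 7.4845, 0.0000 + -1.3197) = (-1.9155, -1.3197)
End effector: (-1.9155, -1.3197)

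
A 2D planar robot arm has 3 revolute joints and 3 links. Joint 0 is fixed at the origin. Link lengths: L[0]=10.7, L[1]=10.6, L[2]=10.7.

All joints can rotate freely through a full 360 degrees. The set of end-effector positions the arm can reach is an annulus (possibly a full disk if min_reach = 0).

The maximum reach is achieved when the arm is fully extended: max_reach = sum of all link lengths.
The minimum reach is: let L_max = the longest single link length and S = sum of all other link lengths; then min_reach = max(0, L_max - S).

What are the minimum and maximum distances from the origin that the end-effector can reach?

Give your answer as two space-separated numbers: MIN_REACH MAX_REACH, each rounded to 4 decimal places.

Answer: 0.0000 32.0000

Derivation:
Link lengths: [10.7, 10.6, 10.7]
max_reach = 10.7 + 10.6 + 10.7 = 32
L_max = max([10.7, 10.6, 10.7]) = 10.7
S (sum of others) = 32 - 10.7 = 21.3
min_reach = max(0, 10.7 - 21.3) = max(0, -10.6) = 0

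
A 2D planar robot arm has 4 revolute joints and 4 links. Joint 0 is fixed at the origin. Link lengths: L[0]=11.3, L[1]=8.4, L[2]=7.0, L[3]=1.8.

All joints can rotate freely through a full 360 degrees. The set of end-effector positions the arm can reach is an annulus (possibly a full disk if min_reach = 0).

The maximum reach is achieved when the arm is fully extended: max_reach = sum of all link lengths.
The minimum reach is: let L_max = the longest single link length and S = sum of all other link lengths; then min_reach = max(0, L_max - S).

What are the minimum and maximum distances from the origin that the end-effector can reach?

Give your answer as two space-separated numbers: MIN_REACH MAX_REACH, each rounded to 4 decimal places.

Link lengths: [11.3, 8.4, 7.0, 1.8]
max_reach = 11.3 + 8.4 + 7 + 1.8 = 28.5
L_max = max([11.3, 8.4, 7.0, 1.8]) = 11.3
S (sum of others) = 28.5 - 11.3 = 17.2
min_reach = max(0, 11.3 - 17.2) = max(0, -5.9) = 0

Answer: 0.0000 28.5000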